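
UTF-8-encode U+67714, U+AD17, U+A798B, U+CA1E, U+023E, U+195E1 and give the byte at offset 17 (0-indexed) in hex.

0x99

U+67714 → 4-byte form F1 A7 9C 94 at offsets 0–3.
U+AD17 → 3-byte form EA B4 97 at offsets 4–6.
U+A798B → 4-byte form F2 A7 A6 8B at offsets 7–10.
U+CA1E → 3-byte form EC A8 9E at offsets 11–13.
U+023E → 2-byte form C8 BE at offsets 14–15.
U+195E1 → 4-byte form F0 99 97 A1 at offsets 16–19.
Offset 17 falls in char 6's range; it's byte 2 of F0 99 97 A1 = 0x99.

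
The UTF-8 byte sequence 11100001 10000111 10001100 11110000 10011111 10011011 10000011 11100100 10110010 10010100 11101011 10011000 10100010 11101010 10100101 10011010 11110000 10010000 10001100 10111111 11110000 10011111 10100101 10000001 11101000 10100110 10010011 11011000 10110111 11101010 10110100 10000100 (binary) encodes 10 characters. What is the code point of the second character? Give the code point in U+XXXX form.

U+1F6C3

Offset 0: leading byte 0xE1 = 11100001 → 3-byte char #1 = E1 87 8C.
Offset 3: leading byte 0xF0 = 11110000 → 4-byte char #2 = F0 9F 9B 83.
Leading byte 0xF0 = 11110000 matches 11110xxx → 4-byte sequence.
Byte 1: 0xF0 = 11110000, payload 000 (3 bits).
Byte 2: 0x9F = 10011111 (10xxxxxx ✓), payload 011111.
Byte 3: 0x9B = 10011011 (10xxxxxx ✓), payload 011011.
Byte 4: 0x83 = 10000011 (10xxxxxx ✓), payload 000011.
Concatenate: 000011111011011000011 = 0x1F6C3 (21 bits → U+1F6C3).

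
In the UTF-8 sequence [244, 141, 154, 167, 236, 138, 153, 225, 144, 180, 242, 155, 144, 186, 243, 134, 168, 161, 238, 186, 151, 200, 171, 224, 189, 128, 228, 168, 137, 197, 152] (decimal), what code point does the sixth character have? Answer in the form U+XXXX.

U+EE97

Offset 0: leading byte 0xF4 = 11110100 → 4-byte char #1 = F4 8D 9A A7.
Offset 4: leading byte 0xEC = 11101100 → 3-byte char #2 = EC 8A 99.
Offset 7: leading byte 0xE1 = 11100001 → 3-byte char #3 = E1 90 B4.
Offset 10: leading byte 0xF2 = 11110010 → 4-byte char #4 = F2 9B 90 BA.
Offset 14: leading byte 0xF3 = 11110011 → 4-byte char #5 = F3 86 A8 A1.
Offset 18: leading byte 0xEE = 11101110 → 3-byte char #6 = EE BA 97.
Leading byte 0xEE = 11101110 matches 1110xxxx → 3-byte sequence.
Byte 1: 0xEE = 11101110, payload 1110 (4 bits).
Byte 2: 0xBA = 10111010 (10xxxxxx ✓), payload 111010.
Byte 3: 0x97 = 10010111 (10xxxxxx ✓), payload 010111.
Concatenate: 1110111010010111 = 0xEE97 (16 bits → U+EE97).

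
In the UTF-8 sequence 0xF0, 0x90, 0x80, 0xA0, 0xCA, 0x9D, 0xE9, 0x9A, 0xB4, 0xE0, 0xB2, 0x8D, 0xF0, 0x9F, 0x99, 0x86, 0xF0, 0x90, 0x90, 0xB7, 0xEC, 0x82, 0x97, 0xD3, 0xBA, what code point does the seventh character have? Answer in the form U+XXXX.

U+C097

Offset 0: leading byte 0xF0 = 11110000 → 4-byte char #1 = F0 90 80 A0.
Offset 4: leading byte 0xCA = 11001010 → 2-byte char #2 = CA 9D.
Offset 6: leading byte 0xE9 = 11101001 → 3-byte char #3 = E9 9A B4.
Offset 9: leading byte 0xE0 = 11100000 → 3-byte char #4 = E0 B2 8D.
Offset 12: leading byte 0xF0 = 11110000 → 4-byte char #5 = F0 9F 99 86.
Offset 16: leading byte 0xF0 = 11110000 → 4-byte char #6 = F0 90 90 B7.
Offset 20: leading byte 0xEC = 11101100 → 3-byte char #7 = EC 82 97.
Leading byte 0xEC = 11101100 matches 1110xxxx → 3-byte sequence.
Byte 1: 0xEC = 11101100, payload 1100 (4 bits).
Byte 2: 0x82 = 10000010 (10xxxxxx ✓), payload 000010.
Byte 3: 0x97 = 10010111 (10xxxxxx ✓), payload 010111.
Concatenate: 1100000010010111 = 0xC097 (16 bits → U+C097).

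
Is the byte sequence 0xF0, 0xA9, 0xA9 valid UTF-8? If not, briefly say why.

Leading byte 0xF0 = 11110000 → 4-byte form, but only 3 bytes are present.

invalid (sequence truncated)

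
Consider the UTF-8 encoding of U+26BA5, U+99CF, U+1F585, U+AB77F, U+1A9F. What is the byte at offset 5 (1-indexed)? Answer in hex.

1-indexed offset 5 is 0-indexed offset 4.
U+26BA5 → 4-byte form F0 A6 AE A5 at offsets 0–3.
U+99CF → 3-byte form E9 A7 8F at offsets 4–6.
Offset 4 falls in char 2's range; it's byte 1 of E9 A7 8F = 0xE9.

0xE9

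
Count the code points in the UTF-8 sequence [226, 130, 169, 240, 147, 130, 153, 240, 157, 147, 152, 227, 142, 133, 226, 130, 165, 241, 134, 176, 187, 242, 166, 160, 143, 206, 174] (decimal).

8

Byte at offset 0: 0xE2 = 11100010 → 3-byte char (#1). Advance 3.
Byte at offset 3: 0xF0 = 11110000 → 4-byte char (#2). Advance 4.
Byte at offset 7: 0xF0 = 11110000 → 4-byte char (#3). Advance 4.
Byte at offset 11: 0xE3 = 11100011 → 3-byte char (#4). Advance 3.
Byte at offset 14: 0xE2 = 11100010 → 3-byte char (#5). Advance 3.
Byte at offset 17: 0xF1 = 11110001 → 4-byte char (#6). Advance 4.
Byte at offset 21: 0xF2 = 11110010 → 4-byte char (#7). Advance 4.
Byte at offset 25: 0xCE = 11001110 → 2-byte char (#8). Advance 2.
Reached end at offset 27 after 8 code points.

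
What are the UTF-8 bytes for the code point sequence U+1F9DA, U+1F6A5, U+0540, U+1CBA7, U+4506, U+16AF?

F0 9F A7 9A F0 9F 9A A5 D5 80 F0 9C AE A7 E4 94 86 E1 9A AF

U+1F9DA: 4-byte form → F0 9F A7 9A.
U+1F6A5: 4-byte form → F0 9F 9A A5.
U+0540: 2-byte form → D5 80.
U+1CBA7: 4-byte form → F0 9C AE A7.
U+4506: 3-byte form → E4 94 86.
U+16AF: 3-byte form → E1 9A AF.
Concatenated (20 bytes): F0 9F A7 9A F0 9F 9A A5 D5 80 F0 9C AE A7 E4 94 86 E1 9A AF.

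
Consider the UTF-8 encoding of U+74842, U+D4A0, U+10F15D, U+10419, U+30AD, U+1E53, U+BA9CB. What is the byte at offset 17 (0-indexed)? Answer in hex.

U+74842 → 4-byte form F1 B4 A1 82 at offsets 0–3.
U+D4A0 → 3-byte form ED 92 A0 at offsets 4–6.
U+10F15D → 4-byte form F4 8F 85 9D at offsets 7–10.
U+10419 → 4-byte form F0 90 90 99 at offsets 11–14.
U+30AD → 3-byte form E3 82 AD at offsets 15–17.
Offset 17 falls in char 5's range; it's byte 3 of E3 82 AD = 0xAD.

0xAD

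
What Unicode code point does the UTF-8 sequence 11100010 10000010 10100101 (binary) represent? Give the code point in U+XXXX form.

U+20A5

Leading byte 0xE2 = 11100010 matches 1110xxxx → 3-byte sequence.
Byte 1: 0xE2 = 11100010, payload 0010 (4 bits).
Byte 2: 0x82 = 10000010 (10xxxxxx ✓), payload 000010.
Byte 3: 0xA5 = 10100101 (10xxxxxx ✓), payload 100101.
Concatenate: 0010000010100101 = 0x20A5 (16 bits → U+20A5).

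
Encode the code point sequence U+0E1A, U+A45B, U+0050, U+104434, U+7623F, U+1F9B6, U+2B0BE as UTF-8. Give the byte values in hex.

E0 B8 9A EA 91 9B 50 F4 84 90 B4 F1 B6 88 BF F0 9F A6 B6 F0 AB 82 BE

U+0E1A: 3-byte form → E0 B8 9A.
U+A45B: 3-byte form → EA 91 9B.
U+0050: 1-byte form → 50.
U+104434: 4-byte form → F4 84 90 B4.
U+7623F: 4-byte form → F1 B6 88 BF.
U+1F9B6: 4-byte form → F0 9F A6 B6.
U+2B0BE: 4-byte form → F0 AB 82 BE.
Concatenated (23 bytes): E0 B8 9A EA 91 9B 50 F4 84 90 B4 F1 B6 88 BF F0 9F A6 B6 F0 AB 82 BE.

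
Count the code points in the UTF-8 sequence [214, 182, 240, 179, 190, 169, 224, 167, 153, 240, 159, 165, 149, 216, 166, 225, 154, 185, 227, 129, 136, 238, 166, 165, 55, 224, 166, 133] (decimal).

10

Byte at offset 0: 0xD6 = 11010110 → 2-byte char (#1). Advance 2.
Byte at offset 2: 0xF0 = 11110000 → 4-byte char (#2). Advance 4.
Byte at offset 6: 0xE0 = 11100000 → 3-byte char (#3). Advance 3.
Byte at offset 9: 0xF0 = 11110000 → 4-byte char (#4). Advance 4.
Byte at offset 13: 0xD8 = 11011000 → 2-byte char (#5). Advance 2.
Byte at offset 15: 0xE1 = 11100001 → 3-byte char (#6). Advance 3.
Byte at offset 18: 0xE3 = 11100011 → 3-byte char (#7). Advance 3.
Byte at offset 21: 0xEE = 11101110 → 3-byte char (#8). Advance 3.
Byte at offset 24: 0x37 = 00110111 → 1-byte char (#9). Advance 1.
Byte at offset 25: 0xE0 = 11100000 → 3-byte char (#10). Advance 3.
Reached end at offset 28 after 10 code points.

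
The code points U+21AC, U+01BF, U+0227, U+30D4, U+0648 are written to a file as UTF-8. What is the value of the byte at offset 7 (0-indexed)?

0xE3

U+21AC → 3-byte form E2 86 AC at offsets 0–2.
U+01BF → 2-byte form C6 BF at offsets 3–4.
U+0227 → 2-byte form C8 A7 at offsets 5–6.
U+30D4 → 3-byte form E3 83 94 at offsets 7–9.
Offset 7 falls in char 4's range; it's byte 1 of E3 83 94 = 0xE3.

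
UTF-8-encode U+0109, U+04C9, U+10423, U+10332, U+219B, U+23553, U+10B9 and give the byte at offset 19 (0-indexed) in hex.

0xE1

U+0109 → 2-byte form C4 89 at offsets 0–1.
U+04C9 → 2-byte form D3 89 at offsets 2–3.
U+10423 → 4-byte form F0 90 90 A3 at offsets 4–7.
U+10332 → 4-byte form F0 90 8C B2 at offsets 8–11.
U+219B → 3-byte form E2 86 9B at offsets 12–14.
U+23553 → 4-byte form F0 A3 95 93 at offsets 15–18.
U+10B9 → 3-byte form E1 82 B9 at offsets 19–21.
Offset 19 falls in char 7's range; it's byte 1 of E1 82 B9 = 0xE1.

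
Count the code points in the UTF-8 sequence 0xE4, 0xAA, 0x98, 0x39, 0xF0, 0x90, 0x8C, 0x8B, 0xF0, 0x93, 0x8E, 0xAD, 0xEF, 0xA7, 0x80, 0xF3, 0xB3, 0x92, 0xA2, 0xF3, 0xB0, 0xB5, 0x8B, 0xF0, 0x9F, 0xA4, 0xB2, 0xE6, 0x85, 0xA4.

Byte at offset 0: 0xE4 = 11100100 → 3-byte char (#1). Advance 3.
Byte at offset 3: 0x39 = 00111001 → 1-byte char (#2). Advance 1.
Byte at offset 4: 0xF0 = 11110000 → 4-byte char (#3). Advance 4.
Byte at offset 8: 0xF0 = 11110000 → 4-byte char (#4). Advance 4.
Byte at offset 12: 0xEF = 11101111 → 3-byte char (#5). Advance 3.
Byte at offset 15: 0xF3 = 11110011 → 4-byte char (#6). Advance 4.
Byte at offset 19: 0xF3 = 11110011 → 4-byte char (#7). Advance 4.
Byte at offset 23: 0xF0 = 11110000 → 4-byte char (#8). Advance 4.
Byte at offset 27: 0xE6 = 11100110 → 3-byte char (#9). Advance 3.
Reached end at offset 30 after 9 code points.

9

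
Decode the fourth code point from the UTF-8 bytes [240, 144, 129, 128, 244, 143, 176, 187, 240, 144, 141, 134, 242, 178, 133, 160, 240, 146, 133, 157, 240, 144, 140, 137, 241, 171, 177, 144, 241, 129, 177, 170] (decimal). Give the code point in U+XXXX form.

U+B2160

Offset 0: leading byte 0xF0 = 11110000 → 4-byte char #1 = F0 90 81 80.
Offset 4: leading byte 0xF4 = 11110100 → 4-byte char #2 = F4 8F B0 BB.
Offset 8: leading byte 0xF0 = 11110000 → 4-byte char #3 = F0 90 8D 86.
Offset 12: leading byte 0xF2 = 11110010 → 4-byte char #4 = F2 B2 85 A0.
Leading byte 0xF2 = 11110010 matches 11110xxx → 4-byte sequence.
Byte 1: 0xF2 = 11110010, payload 010 (3 bits).
Byte 2: 0xB2 = 10110010 (10xxxxxx ✓), payload 110010.
Byte 3: 0x85 = 10000101 (10xxxxxx ✓), payload 000101.
Byte 4: 0xA0 = 10100000 (10xxxxxx ✓), payload 100000.
Concatenate: 010110010000101100000 = 0xB2160 (21 bits → U+B2160).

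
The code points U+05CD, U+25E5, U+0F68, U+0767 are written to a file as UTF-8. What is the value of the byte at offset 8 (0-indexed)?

0xDD

U+05CD → 2-byte form D7 8D at offsets 0–1.
U+25E5 → 3-byte form E2 97 A5 at offsets 2–4.
U+0F68 → 3-byte form E0 BD A8 at offsets 5–7.
U+0767 → 2-byte form DD A7 at offsets 8–9.
Offset 8 falls in char 4's range; it's byte 1 of DD A7 = 0xDD.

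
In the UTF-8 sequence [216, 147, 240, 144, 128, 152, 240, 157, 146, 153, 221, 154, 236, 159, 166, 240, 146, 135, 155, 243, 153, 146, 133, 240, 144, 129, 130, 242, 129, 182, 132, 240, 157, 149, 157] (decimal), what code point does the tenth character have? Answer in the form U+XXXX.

U+1D55D

Offset 0: leading byte 0xD8 = 11011000 → 2-byte char #1 = D8 93.
Offset 2: leading byte 0xF0 = 11110000 → 4-byte char #2 = F0 90 80 98.
Offset 6: leading byte 0xF0 = 11110000 → 4-byte char #3 = F0 9D 92 99.
Offset 10: leading byte 0xDD = 11011101 → 2-byte char #4 = DD 9A.
Offset 12: leading byte 0xEC = 11101100 → 3-byte char #5 = EC 9F A6.
Offset 15: leading byte 0xF0 = 11110000 → 4-byte char #6 = F0 92 87 9B.
Offset 19: leading byte 0xF3 = 11110011 → 4-byte char #7 = F3 99 92 85.
Offset 23: leading byte 0xF0 = 11110000 → 4-byte char #8 = F0 90 81 82.
Offset 27: leading byte 0xF2 = 11110010 → 4-byte char #9 = F2 81 B6 84.
Offset 31: leading byte 0xF0 = 11110000 → 4-byte char #10 = F0 9D 95 9D.
Leading byte 0xF0 = 11110000 matches 11110xxx → 4-byte sequence.
Byte 1: 0xF0 = 11110000, payload 000 (3 bits).
Byte 2: 0x9D = 10011101 (10xxxxxx ✓), payload 011101.
Byte 3: 0x95 = 10010101 (10xxxxxx ✓), payload 010101.
Byte 4: 0x9D = 10011101 (10xxxxxx ✓), payload 011101.
Concatenate: 000011101010101011101 = 0x1D55D (21 bits → U+1D55D).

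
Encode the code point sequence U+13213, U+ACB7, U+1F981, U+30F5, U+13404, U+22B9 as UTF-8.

F0 93 88 93 EA B2 B7 F0 9F A6 81 E3 83 B5 F0 93 90 84 E2 8A B9

U+13213: 4-byte form → F0 93 88 93.
U+ACB7: 3-byte form → EA B2 B7.
U+1F981: 4-byte form → F0 9F A6 81.
U+30F5: 3-byte form → E3 83 B5.
U+13404: 4-byte form → F0 93 90 84.
U+22B9: 3-byte form → E2 8A B9.
Concatenated (21 bytes): F0 93 88 93 EA B2 B7 F0 9F A6 81 E3 83 B5 F0 93 90 84 E2 8A B9.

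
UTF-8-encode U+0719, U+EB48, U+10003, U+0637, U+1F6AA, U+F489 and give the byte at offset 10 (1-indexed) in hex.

1-indexed offset 10 is 0-indexed offset 9.
U+0719 → 2-byte form DC 99 at offsets 0–1.
U+EB48 → 3-byte form EE AD 88 at offsets 2–4.
U+10003 → 4-byte form F0 90 80 83 at offsets 5–8.
U+0637 → 2-byte form D8 B7 at offsets 9–10.
Offset 9 falls in char 4's range; it's byte 1 of D8 B7 = 0xD8.

0xD8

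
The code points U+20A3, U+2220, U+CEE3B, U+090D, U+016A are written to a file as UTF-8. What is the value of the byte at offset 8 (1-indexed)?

0x8E

1-indexed offset 8 is 0-indexed offset 7.
U+20A3 → 3-byte form E2 82 A3 at offsets 0–2.
U+2220 → 3-byte form E2 88 A0 at offsets 3–5.
U+CEE3B → 4-byte form F3 8E B8 BB at offsets 6–9.
Offset 7 falls in char 3's range; it's byte 2 of F3 8E B8 BB = 0x8E.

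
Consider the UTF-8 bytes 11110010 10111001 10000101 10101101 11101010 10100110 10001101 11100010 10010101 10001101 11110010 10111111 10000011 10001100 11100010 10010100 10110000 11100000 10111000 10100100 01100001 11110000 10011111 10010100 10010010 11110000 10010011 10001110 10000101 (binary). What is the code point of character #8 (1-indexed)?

Offset 0: leading byte 0xF2 = 11110010 → 4-byte char #1 = F2 B9 85 AD.
Offset 4: leading byte 0xEA = 11101010 → 3-byte char #2 = EA A6 8D.
Offset 7: leading byte 0xE2 = 11100010 → 3-byte char #3 = E2 95 8D.
Offset 10: leading byte 0xF2 = 11110010 → 4-byte char #4 = F2 BF 83 8C.
Offset 14: leading byte 0xE2 = 11100010 → 3-byte char #5 = E2 94 B0.
Offset 17: leading byte 0xE0 = 11100000 → 3-byte char #6 = E0 B8 A4.
Offset 20: leading byte 0x61 = 01100001 → 1-byte char #7 = 61.
Offset 21: leading byte 0xF0 = 11110000 → 4-byte char #8 = F0 9F 94 92.
Leading byte 0xF0 = 11110000 matches 11110xxx → 4-byte sequence.
Byte 1: 0xF0 = 11110000, payload 000 (3 bits).
Byte 2: 0x9F = 10011111 (10xxxxxx ✓), payload 011111.
Byte 3: 0x94 = 10010100 (10xxxxxx ✓), payload 010100.
Byte 4: 0x92 = 10010010 (10xxxxxx ✓), payload 010010.
Concatenate: 000011111010100010010 = 0x1F512 (21 bits → U+1F512).

U+1F512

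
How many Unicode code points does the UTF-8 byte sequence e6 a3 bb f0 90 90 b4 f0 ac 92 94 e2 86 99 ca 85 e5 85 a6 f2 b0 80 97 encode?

Byte at offset 0: 0xE6 = 11100110 → 3-byte char (#1). Advance 3.
Byte at offset 3: 0xF0 = 11110000 → 4-byte char (#2). Advance 4.
Byte at offset 7: 0xF0 = 11110000 → 4-byte char (#3). Advance 4.
Byte at offset 11: 0xE2 = 11100010 → 3-byte char (#4). Advance 3.
Byte at offset 14: 0xCA = 11001010 → 2-byte char (#5). Advance 2.
Byte at offset 16: 0xE5 = 11100101 → 3-byte char (#6). Advance 3.
Byte at offset 19: 0xF2 = 11110010 → 4-byte char (#7). Advance 4.
Reached end at offset 23 after 7 code points.

7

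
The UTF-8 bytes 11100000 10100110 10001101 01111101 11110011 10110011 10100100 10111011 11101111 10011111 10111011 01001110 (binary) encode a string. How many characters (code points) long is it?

Byte at offset 0: 0xE0 = 11100000 → 3-byte char (#1). Advance 3.
Byte at offset 3: 0x7D = 01111101 → 1-byte char (#2). Advance 1.
Byte at offset 4: 0xF3 = 11110011 → 4-byte char (#3). Advance 4.
Byte at offset 8: 0xEF = 11101111 → 3-byte char (#4). Advance 3.
Byte at offset 11: 0x4E = 01001110 → 1-byte char (#5). Advance 1.
Reached end at offset 12 after 5 code points.

5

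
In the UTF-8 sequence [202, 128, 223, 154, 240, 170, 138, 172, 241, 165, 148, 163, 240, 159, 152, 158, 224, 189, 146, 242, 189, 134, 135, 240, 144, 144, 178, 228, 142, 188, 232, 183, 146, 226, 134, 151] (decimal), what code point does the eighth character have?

Offset 0: leading byte 0xCA = 11001010 → 2-byte char #1 = CA 80.
Offset 2: leading byte 0xDF = 11011111 → 2-byte char #2 = DF 9A.
Offset 4: leading byte 0xF0 = 11110000 → 4-byte char #3 = F0 AA 8A AC.
Offset 8: leading byte 0xF1 = 11110001 → 4-byte char #4 = F1 A5 94 A3.
Offset 12: leading byte 0xF0 = 11110000 → 4-byte char #5 = F0 9F 98 9E.
Offset 16: leading byte 0xE0 = 11100000 → 3-byte char #6 = E0 BD 92.
Offset 19: leading byte 0xF2 = 11110010 → 4-byte char #7 = F2 BD 86 87.
Offset 23: leading byte 0xF0 = 11110000 → 4-byte char #8 = F0 90 90 B2.
Leading byte 0xF0 = 11110000 matches 11110xxx → 4-byte sequence.
Byte 1: 0xF0 = 11110000, payload 000 (3 bits).
Byte 2: 0x90 = 10010000 (10xxxxxx ✓), payload 010000.
Byte 3: 0x90 = 10010000 (10xxxxxx ✓), payload 010000.
Byte 4: 0xB2 = 10110010 (10xxxxxx ✓), payload 110010.
Concatenate: 000010000010000110010 = 0x10432 (21 bits → U+10432).

U+10432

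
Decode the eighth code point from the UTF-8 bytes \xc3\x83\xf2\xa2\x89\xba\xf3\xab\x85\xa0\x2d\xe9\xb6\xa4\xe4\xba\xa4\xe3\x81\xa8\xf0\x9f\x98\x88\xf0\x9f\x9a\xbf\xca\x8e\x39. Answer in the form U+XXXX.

Offset 0: leading byte 0xC3 = 11000011 → 2-byte char #1 = C3 83.
Offset 2: leading byte 0xF2 = 11110010 → 4-byte char #2 = F2 A2 89 BA.
Offset 6: leading byte 0xF3 = 11110011 → 4-byte char #3 = F3 AB 85 A0.
Offset 10: leading byte 0x2D = 00101101 → 1-byte char #4 = 2D.
Offset 11: leading byte 0xE9 = 11101001 → 3-byte char #5 = E9 B6 A4.
Offset 14: leading byte 0xE4 = 11100100 → 3-byte char #6 = E4 BA A4.
Offset 17: leading byte 0xE3 = 11100011 → 3-byte char #7 = E3 81 A8.
Offset 20: leading byte 0xF0 = 11110000 → 4-byte char #8 = F0 9F 98 88.
Leading byte 0xF0 = 11110000 matches 11110xxx → 4-byte sequence.
Byte 1: 0xF0 = 11110000, payload 000 (3 bits).
Byte 2: 0x9F = 10011111 (10xxxxxx ✓), payload 011111.
Byte 3: 0x98 = 10011000 (10xxxxxx ✓), payload 011000.
Byte 4: 0x88 = 10001000 (10xxxxxx ✓), payload 001000.
Concatenate: 000011111011000001000 = 0x1F608 (21 bits → U+1F608).

U+1F608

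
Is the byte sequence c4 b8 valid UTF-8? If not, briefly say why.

valid

Leading byte 0xC4 = 11000100 → 2-byte form.
Continuation bytes 0xB8=10111000 all match 10xxxxxx.
Decoded value 0x138 is ≥ 0x80 (shortest form) and not a surrogate.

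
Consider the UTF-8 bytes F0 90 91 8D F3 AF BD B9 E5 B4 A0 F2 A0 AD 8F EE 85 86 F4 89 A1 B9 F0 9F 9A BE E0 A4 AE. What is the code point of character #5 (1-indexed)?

U+E146

Offset 0: leading byte 0xF0 = 11110000 → 4-byte char #1 = F0 90 91 8D.
Offset 4: leading byte 0xF3 = 11110011 → 4-byte char #2 = F3 AF BD B9.
Offset 8: leading byte 0xE5 = 11100101 → 3-byte char #3 = E5 B4 A0.
Offset 11: leading byte 0xF2 = 11110010 → 4-byte char #4 = F2 A0 AD 8F.
Offset 15: leading byte 0xEE = 11101110 → 3-byte char #5 = EE 85 86.
Leading byte 0xEE = 11101110 matches 1110xxxx → 3-byte sequence.
Byte 1: 0xEE = 11101110, payload 1110 (4 bits).
Byte 2: 0x85 = 10000101 (10xxxxxx ✓), payload 000101.
Byte 3: 0x86 = 10000110 (10xxxxxx ✓), payload 000110.
Concatenate: 1110000101000110 = 0xE146 (16 bits → U+E146).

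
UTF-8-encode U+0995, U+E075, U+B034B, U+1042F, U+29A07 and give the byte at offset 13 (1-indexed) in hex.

0x90

1-indexed offset 13 is 0-indexed offset 12.
U+0995 → 3-byte form E0 A6 95 at offsets 0–2.
U+E075 → 3-byte form EE 81 B5 at offsets 3–5.
U+B034B → 4-byte form F2 B0 8D 8B at offsets 6–9.
U+1042F → 4-byte form F0 90 90 AF at offsets 10–13.
Offset 12 falls in char 4's range; it's byte 3 of F0 90 90 AF = 0x90.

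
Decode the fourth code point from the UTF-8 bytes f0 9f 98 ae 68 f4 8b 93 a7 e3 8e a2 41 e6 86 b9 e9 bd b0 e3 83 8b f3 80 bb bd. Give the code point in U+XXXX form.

U+33A2

Offset 0: leading byte 0xF0 = 11110000 → 4-byte char #1 = F0 9F 98 AE.
Offset 4: leading byte 0x68 = 01101000 → 1-byte char #2 = 68.
Offset 5: leading byte 0xF4 = 11110100 → 4-byte char #3 = F4 8B 93 A7.
Offset 9: leading byte 0xE3 = 11100011 → 3-byte char #4 = E3 8E A2.
Leading byte 0xE3 = 11100011 matches 1110xxxx → 3-byte sequence.
Byte 1: 0xE3 = 11100011, payload 0011 (4 bits).
Byte 2: 0x8E = 10001110 (10xxxxxx ✓), payload 001110.
Byte 3: 0xA2 = 10100010 (10xxxxxx ✓), payload 100010.
Concatenate: 0011001110100010 = 0x33A2 (16 bits → U+33A2).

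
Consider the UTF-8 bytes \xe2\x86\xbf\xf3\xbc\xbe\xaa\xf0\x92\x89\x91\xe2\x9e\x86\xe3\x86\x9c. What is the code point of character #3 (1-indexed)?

Offset 0: leading byte 0xE2 = 11100010 → 3-byte char #1 = E2 86 BF.
Offset 3: leading byte 0xF3 = 11110011 → 4-byte char #2 = F3 BC BE AA.
Offset 7: leading byte 0xF0 = 11110000 → 4-byte char #3 = F0 92 89 91.
Leading byte 0xF0 = 11110000 matches 11110xxx → 4-byte sequence.
Byte 1: 0xF0 = 11110000, payload 000 (3 bits).
Byte 2: 0x92 = 10010010 (10xxxxxx ✓), payload 010010.
Byte 3: 0x89 = 10001001 (10xxxxxx ✓), payload 001001.
Byte 4: 0x91 = 10010001 (10xxxxxx ✓), payload 010001.
Concatenate: 000010010001001010001 = 0x12251 (21 bits → U+12251).

U+12251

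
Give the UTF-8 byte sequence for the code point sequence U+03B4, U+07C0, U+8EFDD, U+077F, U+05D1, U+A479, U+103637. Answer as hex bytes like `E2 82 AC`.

CE B4 DF 80 F2 8E BF 9D DD BF D7 91 EA 91 B9 F4 83 98 B7

U+03B4: 2-byte form → CE B4.
U+07C0: 2-byte form → DF 80.
U+8EFDD: 4-byte form → F2 8E BF 9D.
U+077F: 2-byte form → DD BF.
U+05D1: 2-byte form → D7 91.
U+A479: 3-byte form → EA 91 B9.
U+103637: 4-byte form → F4 83 98 B7.
Concatenated (19 bytes): CE B4 DF 80 F2 8E BF 9D DD BF D7 91 EA 91 B9 F4 83 98 B7.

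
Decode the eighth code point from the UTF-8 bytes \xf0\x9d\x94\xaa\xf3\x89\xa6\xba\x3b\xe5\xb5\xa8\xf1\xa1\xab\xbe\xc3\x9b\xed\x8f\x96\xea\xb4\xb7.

Offset 0: leading byte 0xF0 = 11110000 → 4-byte char #1 = F0 9D 94 AA.
Offset 4: leading byte 0xF3 = 11110011 → 4-byte char #2 = F3 89 A6 BA.
Offset 8: leading byte 0x3B = 00111011 → 1-byte char #3 = 3B.
Offset 9: leading byte 0xE5 = 11100101 → 3-byte char #4 = E5 B5 A8.
Offset 12: leading byte 0xF1 = 11110001 → 4-byte char #5 = F1 A1 AB BE.
Offset 16: leading byte 0xC3 = 11000011 → 2-byte char #6 = C3 9B.
Offset 18: leading byte 0xED = 11101101 → 3-byte char #7 = ED 8F 96.
Offset 21: leading byte 0xEA = 11101010 → 3-byte char #8 = EA B4 B7.
Leading byte 0xEA = 11101010 matches 1110xxxx → 3-byte sequence.
Byte 1: 0xEA = 11101010, payload 1010 (4 bits).
Byte 2: 0xB4 = 10110100 (10xxxxxx ✓), payload 110100.
Byte 3: 0xB7 = 10110111 (10xxxxxx ✓), payload 110111.
Concatenate: 1010110100110111 = 0xAD37 (16 bits → U+AD37).

U+AD37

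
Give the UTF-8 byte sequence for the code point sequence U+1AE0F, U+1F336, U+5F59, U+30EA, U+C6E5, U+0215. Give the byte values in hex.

F0 9A B8 8F F0 9F 8C B6 E5 BD 99 E3 83 AA EC 9B A5 C8 95

U+1AE0F: 4-byte form → F0 9A B8 8F.
U+1F336: 4-byte form → F0 9F 8C B6.
U+5F59: 3-byte form → E5 BD 99.
U+30EA: 3-byte form → E3 83 AA.
U+C6E5: 3-byte form → EC 9B A5.
U+0215: 2-byte form → C8 95.
Concatenated (19 bytes): F0 9A B8 8F F0 9F 8C B6 E5 BD 99 E3 83 AA EC 9B A5 C8 95.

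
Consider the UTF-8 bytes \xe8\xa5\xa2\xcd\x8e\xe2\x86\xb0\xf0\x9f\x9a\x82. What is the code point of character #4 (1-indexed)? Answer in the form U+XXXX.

U+1F682

Offset 0: leading byte 0xE8 = 11101000 → 3-byte char #1 = E8 A5 A2.
Offset 3: leading byte 0xCD = 11001101 → 2-byte char #2 = CD 8E.
Offset 5: leading byte 0xE2 = 11100010 → 3-byte char #3 = E2 86 B0.
Offset 8: leading byte 0xF0 = 11110000 → 4-byte char #4 = F0 9F 9A 82.
Leading byte 0xF0 = 11110000 matches 11110xxx → 4-byte sequence.
Byte 1: 0xF0 = 11110000, payload 000 (3 bits).
Byte 2: 0x9F = 10011111 (10xxxxxx ✓), payload 011111.
Byte 3: 0x9A = 10011010 (10xxxxxx ✓), payload 011010.
Byte 4: 0x82 = 10000010 (10xxxxxx ✓), payload 000010.
Concatenate: 000011111011010000010 = 0x1F682 (21 bits → U+1F682).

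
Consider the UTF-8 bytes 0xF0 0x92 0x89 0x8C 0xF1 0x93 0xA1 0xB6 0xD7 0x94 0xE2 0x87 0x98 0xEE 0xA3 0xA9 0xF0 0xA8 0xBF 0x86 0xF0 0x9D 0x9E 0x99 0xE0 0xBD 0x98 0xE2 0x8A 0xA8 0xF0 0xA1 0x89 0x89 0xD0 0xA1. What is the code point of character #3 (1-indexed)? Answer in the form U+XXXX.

Offset 0: leading byte 0xF0 = 11110000 → 4-byte char #1 = F0 92 89 8C.
Offset 4: leading byte 0xF1 = 11110001 → 4-byte char #2 = F1 93 A1 B6.
Offset 8: leading byte 0xD7 = 11010111 → 2-byte char #3 = D7 94.
Leading byte 0xD7 = 11010111 matches 110xxxxx → 2-byte sequence.
Byte 1: 0xD7 = 11010111, payload 10111 (5 bits).
Byte 2: 0x94 = 10010100 (10xxxxxx ✓), payload 010100.
Concatenate: 10111010100 = 0x5D4 (11 bits → U+05D4).

U+05D4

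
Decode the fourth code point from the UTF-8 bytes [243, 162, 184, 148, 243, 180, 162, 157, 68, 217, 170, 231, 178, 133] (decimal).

U+066A

Offset 0: leading byte 0xF3 = 11110011 → 4-byte char #1 = F3 A2 B8 94.
Offset 4: leading byte 0xF3 = 11110011 → 4-byte char #2 = F3 B4 A2 9D.
Offset 8: leading byte 0x44 = 01000100 → 1-byte char #3 = 44.
Offset 9: leading byte 0xD9 = 11011001 → 2-byte char #4 = D9 AA.
Leading byte 0xD9 = 11011001 matches 110xxxxx → 2-byte sequence.
Byte 1: 0xD9 = 11011001, payload 11001 (5 bits).
Byte 2: 0xAA = 10101010 (10xxxxxx ✓), payload 101010.
Concatenate: 11001101010 = 0x66A (11 bits → U+066A).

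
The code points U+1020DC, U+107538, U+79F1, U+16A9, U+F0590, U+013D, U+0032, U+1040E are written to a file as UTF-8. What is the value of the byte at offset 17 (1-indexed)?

1-indexed offset 17 is 0-indexed offset 16.
U+1020DC → 4-byte form F4 82 83 9C at offsets 0–3.
U+107538 → 4-byte form F4 87 94 B8 at offsets 4–7.
U+79F1 → 3-byte form E7 A7 B1 at offsets 8–10.
U+16A9 → 3-byte form E1 9A A9 at offsets 11–13.
U+F0590 → 4-byte form F3 B0 96 90 at offsets 14–17.
Offset 16 falls in char 5's range; it's byte 3 of F3 B0 96 90 = 0x96.

0x96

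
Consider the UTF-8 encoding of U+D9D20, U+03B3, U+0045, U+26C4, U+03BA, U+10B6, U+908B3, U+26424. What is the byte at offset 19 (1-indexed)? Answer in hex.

1-indexed offset 19 is 0-indexed offset 18.
U+D9D20 → 4-byte form F3 99 B4 A0 at offsets 0–3.
U+03B3 → 2-byte form CE B3 at offsets 4–5.
U+0045 → 1-byte form 45 at offsets 6–6.
U+26C4 → 3-byte form E2 9B 84 at offsets 7–9.
U+03BA → 2-byte form CE BA at offsets 10–11.
U+10B6 → 3-byte form E1 82 B6 at offsets 12–14.
U+908B3 → 4-byte form F2 90 A2 B3 at offsets 15–18.
Offset 18 falls in char 7's range; it's byte 4 of F2 90 A2 B3 = 0xB3.

0xB3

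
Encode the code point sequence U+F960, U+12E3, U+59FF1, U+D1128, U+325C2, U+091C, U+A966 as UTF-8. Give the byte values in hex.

U+F960: 3-byte form → EF A5 A0.
U+12E3: 3-byte form → E1 8B A3.
U+59FF1: 4-byte form → F1 99 BF B1.
U+D1128: 4-byte form → F3 91 84 A8.
U+325C2: 4-byte form → F0 B2 97 82.
U+091C: 3-byte form → E0 A4 9C.
U+A966: 3-byte form → EA A5 A6.
Concatenated (24 bytes): EF A5 A0 E1 8B A3 F1 99 BF B1 F3 91 84 A8 F0 B2 97 82 E0 A4 9C EA A5 A6.

EF A5 A0 E1 8B A3 F1 99 BF B1 F3 91 84 A8 F0 B2 97 82 E0 A4 9C EA A5 A6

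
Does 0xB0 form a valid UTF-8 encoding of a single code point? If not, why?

invalid (continuation byte with no leading byte)

Byte 0xB0 = 10110000 has the form 10xxxxxx — a continuation byte — but there is no preceding leading byte.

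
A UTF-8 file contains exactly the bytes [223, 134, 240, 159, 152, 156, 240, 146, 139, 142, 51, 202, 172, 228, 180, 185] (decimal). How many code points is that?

6

Byte at offset 0: 0xDF = 11011111 → 2-byte char (#1). Advance 2.
Byte at offset 2: 0xF0 = 11110000 → 4-byte char (#2). Advance 4.
Byte at offset 6: 0xF0 = 11110000 → 4-byte char (#3). Advance 4.
Byte at offset 10: 0x33 = 00110011 → 1-byte char (#4). Advance 1.
Byte at offset 11: 0xCA = 11001010 → 2-byte char (#5). Advance 2.
Byte at offset 13: 0xE4 = 11100100 → 3-byte char (#6). Advance 3.
Reached end at offset 16 after 6 code points.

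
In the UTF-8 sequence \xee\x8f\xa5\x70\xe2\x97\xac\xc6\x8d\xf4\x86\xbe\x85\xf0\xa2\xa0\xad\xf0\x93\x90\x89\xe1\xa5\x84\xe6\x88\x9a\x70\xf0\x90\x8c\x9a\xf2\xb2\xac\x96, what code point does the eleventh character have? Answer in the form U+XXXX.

U+1031A

Offset 0: leading byte 0xEE = 11101110 → 3-byte char #1 = EE 8F A5.
Offset 3: leading byte 0x70 = 01110000 → 1-byte char #2 = 70.
Offset 4: leading byte 0xE2 = 11100010 → 3-byte char #3 = E2 97 AC.
Offset 7: leading byte 0xC6 = 11000110 → 2-byte char #4 = C6 8D.
Offset 9: leading byte 0xF4 = 11110100 → 4-byte char #5 = F4 86 BE 85.
Offset 13: leading byte 0xF0 = 11110000 → 4-byte char #6 = F0 A2 A0 AD.
Offset 17: leading byte 0xF0 = 11110000 → 4-byte char #7 = F0 93 90 89.
Offset 21: leading byte 0xE1 = 11100001 → 3-byte char #8 = E1 A5 84.
Offset 24: leading byte 0xE6 = 11100110 → 3-byte char #9 = E6 88 9A.
Offset 27: leading byte 0x70 = 01110000 → 1-byte char #10 = 70.
Offset 28: leading byte 0xF0 = 11110000 → 4-byte char #11 = F0 90 8C 9A.
Leading byte 0xF0 = 11110000 matches 11110xxx → 4-byte sequence.
Byte 1: 0xF0 = 11110000, payload 000 (3 bits).
Byte 2: 0x90 = 10010000 (10xxxxxx ✓), payload 010000.
Byte 3: 0x8C = 10001100 (10xxxxxx ✓), payload 001100.
Byte 4: 0x9A = 10011010 (10xxxxxx ✓), payload 011010.
Concatenate: 000010000001100011010 = 0x1031A (21 bits → U+1031A).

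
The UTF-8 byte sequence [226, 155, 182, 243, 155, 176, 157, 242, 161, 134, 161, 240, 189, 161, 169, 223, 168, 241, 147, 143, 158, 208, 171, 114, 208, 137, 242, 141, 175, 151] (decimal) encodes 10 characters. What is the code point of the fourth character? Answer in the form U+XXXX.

Offset 0: leading byte 0xE2 = 11100010 → 3-byte char #1 = E2 9B B6.
Offset 3: leading byte 0xF3 = 11110011 → 4-byte char #2 = F3 9B B0 9D.
Offset 7: leading byte 0xF2 = 11110010 → 4-byte char #3 = F2 A1 86 A1.
Offset 11: leading byte 0xF0 = 11110000 → 4-byte char #4 = F0 BD A1 A9.
Leading byte 0xF0 = 11110000 matches 11110xxx → 4-byte sequence.
Byte 1: 0xF0 = 11110000, payload 000 (3 bits).
Byte 2: 0xBD = 10111101 (10xxxxxx ✓), payload 111101.
Byte 3: 0xA1 = 10100001 (10xxxxxx ✓), payload 100001.
Byte 4: 0xA9 = 10101001 (10xxxxxx ✓), payload 101001.
Concatenate: 000111101100001101001 = 0x3D869 (21 bits → U+3D869).

U+3D869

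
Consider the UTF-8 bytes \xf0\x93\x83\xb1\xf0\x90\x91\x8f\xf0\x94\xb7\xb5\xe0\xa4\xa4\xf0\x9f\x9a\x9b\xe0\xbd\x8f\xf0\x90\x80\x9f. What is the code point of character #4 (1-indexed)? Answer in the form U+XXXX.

U+0924

Offset 0: leading byte 0xF0 = 11110000 → 4-byte char #1 = F0 93 83 B1.
Offset 4: leading byte 0xF0 = 11110000 → 4-byte char #2 = F0 90 91 8F.
Offset 8: leading byte 0xF0 = 11110000 → 4-byte char #3 = F0 94 B7 B5.
Offset 12: leading byte 0xE0 = 11100000 → 3-byte char #4 = E0 A4 A4.
Leading byte 0xE0 = 11100000 matches 1110xxxx → 3-byte sequence.
Byte 1: 0xE0 = 11100000, payload 0000 (4 bits).
Byte 2: 0xA4 = 10100100 (10xxxxxx ✓), payload 100100.
Byte 3: 0xA4 = 10100100 (10xxxxxx ✓), payload 100100.
Concatenate: 0000100100100100 = 0x924 (16 bits → U+0924).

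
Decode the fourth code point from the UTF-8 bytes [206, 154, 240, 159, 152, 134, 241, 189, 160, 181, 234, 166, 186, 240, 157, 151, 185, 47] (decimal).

Offset 0: leading byte 0xCE = 11001110 → 2-byte char #1 = CE 9A.
Offset 2: leading byte 0xF0 = 11110000 → 4-byte char #2 = F0 9F 98 86.
Offset 6: leading byte 0xF1 = 11110001 → 4-byte char #3 = F1 BD A0 B5.
Offset 10: leading byte 0xEA = 11101010 → 3-byte char #4 = EA A6 BA.
Leading byte 0xEA = 11101010 matches 1110xxxx → 3-byte sequence.
Byte 1: 0xEA = 11101010, payload 1010 (4 bits).
Byte 2: 0xA6 = 10100110 (10xxxxxx ✓), payload 100110.
Byte 3: 0xBA = 10111010 (10xxxxxx ✓), payload 111010.
Concatenate: 1010100110111010 = 0xA9BA (16 bits → U+A9BA).

U+A9BA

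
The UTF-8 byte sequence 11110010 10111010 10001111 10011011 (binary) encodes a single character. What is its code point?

U+BA3DB

Leading byte 0xF2 = 11110010 matches 11110xxx → 4-byte sequence.
Byte 1: 0xF2 = 11110010, payload 010 (3 bits).
Byte 2: 0xBA = 10111010 (10xxxxxx ✓), payload 111010.
Byte 3: 0x8F = 10001111 (10xxxxxx ✓), payload 001111.
Byte 4: 0x9B = 10011011 (10xxxxxx ✓), payload 011011.
Concatenate: 010111010001111011011 = 0xBA3DB (21 bits → U+BA3DB).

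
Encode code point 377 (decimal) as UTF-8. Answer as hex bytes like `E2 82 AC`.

U+0179 = 0x179 = 377 decimal. In range U+0080–U+07FF → 2-byte form: 110xxxxx 10xxxxxx.
Binary (11 bits): 00101111001.
Split 5+6: 00101 | 111001.
Byte 1: 11000101 = 0xC5.
Byte 2: 10111001 = 0xB9.

C5 B9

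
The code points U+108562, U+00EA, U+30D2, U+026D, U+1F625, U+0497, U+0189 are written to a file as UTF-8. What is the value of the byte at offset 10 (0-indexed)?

U+108562 → 4-byte form F4 88 95 A2 at offsets 0–3.
U+00EA → 2-byte form C3 AA at offsets 4–5.
U+30D2 → 3-byte form E3 83 92 at offsets 6–8.
U+026D → 2-byte form C9 AD at offsets 9–10.
Offset 10 falls in char 4's range; it's byte 2 of C9 AD = 0xAD.

0xAD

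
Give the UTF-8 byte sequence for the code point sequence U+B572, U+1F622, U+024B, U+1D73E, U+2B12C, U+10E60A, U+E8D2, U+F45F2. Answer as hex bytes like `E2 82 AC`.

EB 95 B2 F0 9F 98 A2 C9 8B F0 9D 9C BE F0 AB 84 AC F4 8E 98 8A EE A3 92 F3 B4 97 B2

U+B572: 3-byte form → EB 95 B2.
U+1F622: 4-byte form → F0 9F 98 A2.
U+024B: 2-byte form → C9 8B.
U+1D73E: 4-byte form → F0 9D 9C BE.
U+2B12C: 4-byte form → F0 AB 84 AC.
U+10E60A: 4-byte form → F4 8E 98 8A.
U+E8D2: 3-byte form → EE A3 92.
U+F45F2: 4-byte form → F3 B4 97 B2.
Concatenated (28 bytes): EB 95 B2 F0 9F 98 A2 C9 8B F0 9D 9C BE F0 AB 84 AC F4 8E 98 8A EE A3 92 F3 B4 97 B2.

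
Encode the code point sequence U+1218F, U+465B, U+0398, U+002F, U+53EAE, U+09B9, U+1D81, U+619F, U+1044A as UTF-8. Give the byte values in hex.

U+1218F: 4-byte form → F0 92 86 8F.
U+465B: 3-byte form → E4 99 9B.
U+0398: 2-byte form → CE 98.
U+002F: 1-byte form → 2F.
U+53EAE: 4-byte form → F1 93 BA AE.
U+09B9: 3-byte form → E0 A6 B9.
U+1D81: 3-byte form → E1 B6 81.
U+619F: 3-byte form → E6 86 9F.
U+1044A: 4-byte form → F0 90 91 8A.
Concatenated (27 bytes): F0 92 86 8F E4 99 9B CE 98 2F F1 93 BA AE E0 A6 B9 E1 B6 81 E6 86 9F F0 90 91 8A.

F0 92 86 8F E4 99 9B CE 98 2F F1 93 BA AE E0 A6 B9 E1 B6 81 E6 86 9F F0 90 91 8A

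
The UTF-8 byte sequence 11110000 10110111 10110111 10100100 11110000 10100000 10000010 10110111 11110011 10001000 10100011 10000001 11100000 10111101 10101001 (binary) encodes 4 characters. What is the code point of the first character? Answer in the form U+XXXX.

U+37DE4

Offset 0: leading byte 0xF0 = 11110000 → 4-byte char #1 = F0 B7 B7 A4.
Leading byte 0xF0 = 11110000 matches 11110xxx → 4-byte sequence.
Byte 1: 0xF0 = 11110000, payload 000 (3 bits).
Byte 2: 0xB7 = 10110111 (10xxxxxx ✓), payload 110111.
Byte 3: 0xB7 = 10110111 (10xxxxxx ✓), payload 110111.
Byte 4: 0xA4 = 10100100 (10xxxxxx ✓), payload 100100.
Concatenate: 000110111110111100100 = 0x37DE4 (21 bits → U+37DE4).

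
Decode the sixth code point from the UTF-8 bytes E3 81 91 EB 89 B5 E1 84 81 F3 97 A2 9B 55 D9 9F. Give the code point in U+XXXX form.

Offset 0: leading byte 0xE3 = 11100011 → 3-byte char #1 = E3 81 91.
Offset 3: leading byte 0xEB = 11101011 → 3-byte char #2 = EB 89 B5.
Offset 6: leading byte 0xE1 = 11100001 → 3-byte char #3 = E1 84 81.
Offset 9: leading byte 0xF3 = 11110011 → 4-byte char #4 = F3 97 A2 9B.
Offset 13: leading byte 0x55 = 01010101 → 1-byte char #5 = 55.
Offset 14: leading byte 0xD9 = 11011001 → 2-byte char #6 = D9 9F.
Leading byte 0xD9 = 11011001 matches 110xxxxx → 2-byte sequence.
Byte 1: 0xD9 = 11011001, payload 11001 (5 bits).
Byte 2: 0x9F = 10011111 (10xxxxxx ✓), payload 011111.
Concatenate: 11001011111 = 0x65F (11 bits → U+065F).

U+065F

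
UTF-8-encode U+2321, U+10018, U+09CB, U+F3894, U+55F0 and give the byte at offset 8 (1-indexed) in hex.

0xE0

1-indexed offset 8 is 0-indexed offset 7.
U+2321 → 3-byte form E2 8C A1 at offsets 0–2.
U+10018 → 4-byte form F0 90 80 98 at offsets 3–6.
U+09CB → 3-byte form E0 A7 8B at offsets 7–9.
Offset 7 falls in char 3's range; it's byte 1 of E0 A7 8B = 0xE0.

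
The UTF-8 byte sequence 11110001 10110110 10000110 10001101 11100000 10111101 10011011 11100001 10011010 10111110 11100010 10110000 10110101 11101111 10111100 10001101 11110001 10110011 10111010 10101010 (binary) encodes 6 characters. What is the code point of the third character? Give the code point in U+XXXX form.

U+16BE

Offset 0: leading byte 0xF1 = 11110001 → 4-byte char #1 = F1 B6 86 8D.
Offset 4: leading byte 0xE0 = 11100000 → 3-byte char #2 = E0 BD 9B.
Offset 7: leading byte 0xE1 = 11100001 → 3-byte char #3 = E1 9A BE.
Leading byte 0xE1 = 11100001 matches 1110xxxx → 3-byte sequence.
Byte 1: 0xE1 = 11100001, payload 0001 (4 bits).
Byte 2: 0x9A = 10011010 (10xxxxxx ✓), payload 011010.
Byte 3: 0xBE = 10111110 (10xxxxxx ✓), payload 111110.
Concatenate: 0001011010111110 = 0x16BE (16 bits → U+16BE).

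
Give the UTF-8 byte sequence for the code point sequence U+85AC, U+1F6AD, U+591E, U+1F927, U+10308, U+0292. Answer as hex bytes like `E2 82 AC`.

U+85AC: 3-byte form → E8 96 AC.
U+1F6AD: 4-byte form → F0 9F 9A AD.
U+591E: 3-byte form → E5 A4 9E.
U+1F927: 4-byte form → F0 9F A4 A7.
U+10308: 4-byte form → F0 90 8C 88.
U+0292: 2-byte form → CA 92.
Concatenated (20 bytes): E8 96 AC F0 9F 9A AD E5 A4 9E F0 9F A4 A7 F0 90 8C 88 CA 92.

E8 96 AC F0 9F 9A AD E5 A4 9E F0 9F A4 A7 F0 90 8C 88 CA 92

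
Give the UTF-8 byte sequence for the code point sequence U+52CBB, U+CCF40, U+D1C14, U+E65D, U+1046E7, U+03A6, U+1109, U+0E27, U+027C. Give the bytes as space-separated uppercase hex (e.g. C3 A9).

F1 92 B2 BB F3 8C BD 80 F3 91 B0 94 EE 99 9D F4 84 9B A7 CE A6 E1 84 89 E0 B8 A7 C9 BC

U+52CBB: 4-byte form → F1 92 B2 BB.
U+CCF40: 4-byte form → F3 8C BD 80.
U+D1C14: 4-byte form → F3 91 B0 94.
U+E65D: 3-byte form → EE 99 9D.
U+1046E7: 4-byte form → F4 84 9B A7.
U+03A6: 2-byte form → CE A6.
U+1109: 3-byte form → E1 84 89.
U+0E27: 3-byte form → E0 B8 A7.
U+027C: 2-byte form → C9 BC.
Concatenated (29 bytes): F1 92 B2 BB F3 8C BD 80 F3 91 B0 94 EE 99 9D F4 84 9B A7 CE A6 E1 84 89 E0 B8 A7 C9 BC.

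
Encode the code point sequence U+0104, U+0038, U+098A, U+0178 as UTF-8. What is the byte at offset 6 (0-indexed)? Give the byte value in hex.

0xC5

U+0104 → 2-byte form C4 84 at offsets 0–1.
U+0038 → 1-byte form 38 at offsets 2–2.
U+098A → 3-byte form E0 A6 8A at offsets 3–5.
U+0178 → 2-byte form C5 B8 at offsets 6–7.
Offset 6 falls in char 4's range; it's byte 1 of C5 B8 = 0xC5.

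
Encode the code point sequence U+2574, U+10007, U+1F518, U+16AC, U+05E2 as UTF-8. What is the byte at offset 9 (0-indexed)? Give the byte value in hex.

0x94

U+2574 → 3-byte form E2 95 B4 at offsets 0–2.
U+10007 → 4-byte form F0 90 80 87 at offsets 3–6.
U+1F518 → 4-byte form F0 9F 94 98 at offsets 7–10.
Offset 9 falls in char 3's range; it's byte 3 of F0 9F 94 98 = 0x94.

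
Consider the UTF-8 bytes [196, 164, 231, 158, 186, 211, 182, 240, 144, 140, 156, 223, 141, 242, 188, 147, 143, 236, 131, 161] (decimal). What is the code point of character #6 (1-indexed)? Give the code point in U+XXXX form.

U+BC4CF

Offset 0: leading byte 0xC4 = 11000100 → 2-byte char #1 = C4 A4.
Offset 2: leading byte 0xE7 = 11100111 → 3-byte char #2 = E7 9E BA.
Offset 5: leading byte 0xD3 = 11010011 → 2-byte char #3 = D3 B6.
Offset 7: leading byte 0xF0 = 11110000 → 4-byte char #4 = F0 90 8C 9C.
Offset 11: leading byte 0xDF = 11011111 → 2-byte char #5 = DF 8D.
Offset 13: leading byte 0xF2 = 11110010 → 4-byte char #6 = F2 BC 93 8F.
Leading byte 0xF2 = 11110010 matches 11110xxx → 4-byte sequence.
Byte 1: 0xF2 = 11110010, payload 010 (3 bits).
Byte 2: 0xBC = 10111100 (10xxxxxx ✓), payload 111100.
Byte 3: 0x93 = 10010011 (10xxxxxx ✓), payload 010011.
Byte 4: 0x8F = 10001111 (10xxxxxx ✓), payload 001111.
Concatenate: 010111100010011001111 = 0xBC4CF (21 bits → U+BC4CF).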